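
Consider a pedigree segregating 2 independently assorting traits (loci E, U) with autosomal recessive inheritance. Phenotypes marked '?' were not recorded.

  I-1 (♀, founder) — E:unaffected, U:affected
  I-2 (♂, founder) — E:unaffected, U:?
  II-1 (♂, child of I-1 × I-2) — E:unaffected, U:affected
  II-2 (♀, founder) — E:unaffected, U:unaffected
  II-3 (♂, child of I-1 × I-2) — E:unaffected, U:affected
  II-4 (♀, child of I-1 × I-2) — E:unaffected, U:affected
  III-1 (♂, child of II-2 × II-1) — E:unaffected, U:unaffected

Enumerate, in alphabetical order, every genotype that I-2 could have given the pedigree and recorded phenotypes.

I-2 ∈ {EE Uu, EE uu, Ee Uu, Ee uu}

E/I-1 un ·: EE|Ee
E/I-2 un ·: EE|Ee
E/II-1 un I-1×I-2: EE|Ee
E/II-2 un ·: EE|Ee
E/II-3 un I-1×I-2: EE|Ee
E/II-4 un I-1×I-2: EE|Ee
E/III-1 un II-2×II-1: EE|Ee
⇒ E over [I-1,I-2,II-1,II-2,II-3,II-4,III-1]: 87 consistent
U/I-1 aff ·: uu
U/I-2 ? ·: Uu|uu
U/II-1 aff I-1×I-2: uu
U/II-2 un ·: UU|Uu
U/II-3 aff I-1×I-2: uu
U/II-4 aff I-1×I-2: uu
U/III-1 un II-2×II-1: Uu
⇒ U over [I-1,I-2,II-1,II-2,II-3,II-4,III-1]: 4 consistent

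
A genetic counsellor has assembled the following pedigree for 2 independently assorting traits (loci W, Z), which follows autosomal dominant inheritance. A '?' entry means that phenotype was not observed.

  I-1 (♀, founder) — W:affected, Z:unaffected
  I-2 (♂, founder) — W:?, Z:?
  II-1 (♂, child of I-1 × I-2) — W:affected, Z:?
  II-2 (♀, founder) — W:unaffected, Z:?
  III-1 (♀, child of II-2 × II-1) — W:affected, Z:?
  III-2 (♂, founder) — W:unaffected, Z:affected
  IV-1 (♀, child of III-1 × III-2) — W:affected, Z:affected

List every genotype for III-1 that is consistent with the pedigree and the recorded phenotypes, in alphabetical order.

W/I-1 aff ·: Ww|WW
W/I-2 ? ·: ww|Ww|WW
W/II-1 aff I-1×I-2: Ww|WW
W/II-2 un ·: ww
W/III-1 aff II-2×II-1: Ww
W/III-2 un ·: ww
W/IV-1 aff III-1×III-2: Ww
⇒ W over [I-1,I-2,II-1,II-2,III-1,III-2,IV-1]: 9 consistent
Z/I-1 un ·: zz
Z/I-2 ? ·: zz|Zz|ZZ
Z/II-1 ? I-1×I-2: zz|Zz
Z/II-2 ? ·: zz|Zz|ZZ
Z/III-1 ? II-2×II-1: zz|Zz|ZZ
Z/III-2 aff ·: Zz|ZZ
Z/IV-1 aff III-1×III-2: Zz|ZZ
⇒ Z over [I-1,I-2,II-1,II-2,III-1,III-2,IV-1]: 68 consistent

III-1 ∈ {Ww ZZ, Ww Zz, Ww zz}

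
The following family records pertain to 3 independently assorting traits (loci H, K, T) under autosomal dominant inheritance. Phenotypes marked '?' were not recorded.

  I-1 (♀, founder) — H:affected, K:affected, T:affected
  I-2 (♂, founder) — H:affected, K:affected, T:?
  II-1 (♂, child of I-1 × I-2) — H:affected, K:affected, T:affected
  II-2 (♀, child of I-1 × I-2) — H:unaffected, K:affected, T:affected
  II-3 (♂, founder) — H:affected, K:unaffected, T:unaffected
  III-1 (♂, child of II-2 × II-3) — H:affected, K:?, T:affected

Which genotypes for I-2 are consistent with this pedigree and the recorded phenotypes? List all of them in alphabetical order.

I-2 ∈ {Hh KK TT, Hh KK Tt, Hh KK tt, Hh Kk TT, Hh Kk Tt, Hh Kk tt}

H/I-1 aff ·: Hh
H/I-2 aff ·: Hh
H/II-1 aff I-1×I-2: Hh|HH
H/II-2 un I-1×I-2: hh
H/II-3 aff ·: Hh|HH
H/III-1 aff II-2×II-3: Hh
⇒ H over [I-1,I-2,II-1,II-2,II-3,III-1]: 4 consistent
K/I-1 aff ·: Kk|KK
K/I-2 aff ·: Kk|KK
K/II-1 aff I-1×I-2: Kk|KK
K/II-2 aff I-1×I-2: Kk|KK
K/II-3 un ·: kk
K/III-1 ? II-2×II-3: kk|Kk
⇒ K over [I-1,I-2,II-1,II-2,II-3,III-1]: 19 consistent
T/I-1 aff ·: Tt|TT
T/I-2 ? ·: tt|Tt|TT
T/II-1 aff I-1×I-2: Tt|TT
T/II-2 aff I-1×I-2: Tt|TT
T/II-3 un ·: tt
T/III-1 aff II-2×II-3: Tt
⇒ T over [I-1,I-2,II-1,II-2,II-3,III-1]: 15 consistent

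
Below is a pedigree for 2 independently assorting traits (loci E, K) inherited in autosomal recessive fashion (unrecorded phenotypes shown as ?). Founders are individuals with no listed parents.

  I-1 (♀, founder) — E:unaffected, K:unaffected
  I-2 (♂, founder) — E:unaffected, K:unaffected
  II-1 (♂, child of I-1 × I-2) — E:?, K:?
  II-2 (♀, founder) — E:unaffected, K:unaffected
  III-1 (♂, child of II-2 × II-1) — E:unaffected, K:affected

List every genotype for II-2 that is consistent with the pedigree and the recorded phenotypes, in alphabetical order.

E/I-1 un ·: EE|Ee
E/I-2 un ·: EE|Ee
E/II-1 ? I-1×I-2: EE|Ee|ee
E/II-2 un ·: EE|Ee
E/III-1 un II-2×II-1: EE|Ee
⇒ E over [I-1,I-2,II-1,II-2,III-1]: 26 consistent
K/I-1 un ·: KK|Kk
K/I-2 un ·: KK|Kk
K/II-1 ? I-1×I-2: Kk|kk
K/II-2 un ·: Kk
K/III-1 aff II-2×II-1: kk
⇒ K over [I-1,I-2,II-1,II-2,III-1]: 4 consistent

II-2 ∈ {EE Kk, Ee Kk}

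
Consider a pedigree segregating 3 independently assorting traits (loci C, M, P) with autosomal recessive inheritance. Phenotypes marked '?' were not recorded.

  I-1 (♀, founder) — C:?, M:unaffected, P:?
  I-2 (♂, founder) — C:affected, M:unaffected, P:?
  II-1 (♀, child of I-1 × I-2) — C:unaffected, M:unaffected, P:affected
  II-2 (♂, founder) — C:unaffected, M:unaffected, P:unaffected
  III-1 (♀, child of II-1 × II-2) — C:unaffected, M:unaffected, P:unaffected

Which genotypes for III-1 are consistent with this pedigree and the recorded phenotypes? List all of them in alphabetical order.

III-1 ∈ {CC MM Pp, CC Mm Pp, Cc MM Pp, Cc Mm Pp}

C/I-1 ? ·: CC|Cc
C/I-2 aff ·: cc
C/II-1 un I-1×I-2: Cc
C/II-2 un ·: CC|Cc
C/III-1 un II-1×II-2: CC|Cc
⇒ C over [I-1,I-2,II-1,II-2,III-1]: 8 consistent
M/I-1 un ·: MM|Mm
M/I-2 un ·: MM|Mm
M/II-1 un I-1×I-2: MM|Mm
M/II-2 un ·: MM|Mm
M/III-1 un II-1×II-2: MM|Mm
⇒ M over [I-1,I-2,II-1,II-2,III-1]: 24 consistent
P/I-1 ? ·: Pp|pp
P/I-2 ? ·: Pp|pp
P/II-1 aff I-1×I-2: pp
P/II-2 un ·: PP|Pp
P/III-1 un II-1×II-2: Pp
⇒ P over [I-1,I-2,II-1,II-2,III-1]: 8 consistent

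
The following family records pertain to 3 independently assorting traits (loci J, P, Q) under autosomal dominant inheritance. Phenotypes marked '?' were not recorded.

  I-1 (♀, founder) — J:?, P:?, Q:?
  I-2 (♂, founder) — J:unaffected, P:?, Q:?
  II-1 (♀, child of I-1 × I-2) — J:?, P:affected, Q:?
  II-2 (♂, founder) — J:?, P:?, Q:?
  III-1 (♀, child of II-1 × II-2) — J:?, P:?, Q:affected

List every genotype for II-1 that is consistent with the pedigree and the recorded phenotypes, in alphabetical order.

J/I-1 ? ·: jj|Jj|JJ
J/I-2 un ·: jj
J/II-1 ? I-1×I-2: jj|Jj
J/II-2 ? ·: jj|Jj|JJ
J/III-1 ? II-1×II-2: jj|Jj|JJ
⇒ J over [I-1,I-2,II-1,II-2,III-1]: 22 consistent
P/I-1 ? ·: pp|Pp|PP
P/I-2 ? ·: pp|Pp|PP
P/II-1 aff I-1×I-2: Pp|PP
P/II-2 ? ·: pp|Pp|PP
P/III-1 ? II-1×II-2: pp|Pp|PP
⇒ P over [I-1,I-2,II-1,II-2,III-1]: 65 consistent
Q/I-1 ? ·: qq|Qq|QQ
Q/I-2 ? ·: qq|Qq|QQ
Q/II-1 ? I-1×I-2: qq|Qq|QQ
Q/II-2 ? ·: qq|Qq|QQ
Q/III-1 aff II-1×II-2: Qq|QQ
⇒ Q over [I-1,I-2,II-1,II-2,III-1]: 59 consistent

II-1 ∈ {Jj PP QQ, Jj PP Qq, Jj PP qq, Jj Pp QQ, Jj Pp Qq, Jj Pp qq, jj PP QQ, jj PP Qq, jj PP qq, jj Pp QQ, jj Pp Qq, jj Pp qq}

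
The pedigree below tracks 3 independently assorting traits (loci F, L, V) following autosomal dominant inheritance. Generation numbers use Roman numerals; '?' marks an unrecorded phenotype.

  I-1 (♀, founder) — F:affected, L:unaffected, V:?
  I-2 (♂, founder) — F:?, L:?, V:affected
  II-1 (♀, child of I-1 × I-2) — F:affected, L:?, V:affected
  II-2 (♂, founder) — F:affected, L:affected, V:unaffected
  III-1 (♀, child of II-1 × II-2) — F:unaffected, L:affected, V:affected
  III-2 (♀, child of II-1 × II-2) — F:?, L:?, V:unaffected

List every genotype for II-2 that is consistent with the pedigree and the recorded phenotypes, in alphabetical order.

F/I-1 aff ·: Ff|FF
F/I-2 ? ·: ff|Ff|FF
F/II-1 aff I-1×I-2: Ff
F/II-2 aff ·: Ff
F/III-1 un II-1×II-2: ff
F/III-2 ? II-1×II-2: ff|Ff|FF
⇒ F over [I-1,I-2,II-1,II-2,III-1,III-2]: 15 consistent
L/I-1 un ·: ll
L/I-2 ? ·: ll|Ll|LL
L/II-1 ? I-1×I-2: ll|Ll
L/II-2 aff ·: Ll|LL
L/III-1 aff II-1×II-2: Ll|LL
L/III-2 ? II-1×II-2: ll|Ll|LL
⇒ L over [I-1,I-2,II-1,II-2,III-1,III-2]: 26 consistent
V/I-1 ? ·: vv|Vv|VV
V/I-2 aff ·: Vv|VV
V/II-1 aff I-1×I-2: Vv
V/II-2 un ·: vv
V/III-1 aff II-1×II-2: Vv
V/III-2 un II-1×II-2: vv
⇒ V over [I-1,I-2,II-1,II-2,III-1,III-2]: 5 consistent

II-2 ∈ {Ff LL vv, Ff Ll vv}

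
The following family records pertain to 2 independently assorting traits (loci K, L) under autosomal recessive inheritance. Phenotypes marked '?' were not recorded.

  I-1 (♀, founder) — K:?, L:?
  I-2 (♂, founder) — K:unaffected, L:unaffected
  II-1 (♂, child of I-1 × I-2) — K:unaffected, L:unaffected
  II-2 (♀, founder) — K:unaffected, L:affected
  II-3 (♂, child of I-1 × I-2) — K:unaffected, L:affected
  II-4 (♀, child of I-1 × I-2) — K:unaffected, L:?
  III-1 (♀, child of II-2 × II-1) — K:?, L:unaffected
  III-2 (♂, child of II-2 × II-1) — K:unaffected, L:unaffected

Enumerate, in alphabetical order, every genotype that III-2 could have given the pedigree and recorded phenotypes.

III-2 ∈ {KK Ll, Kk Ll}

K/I-1 ? ·: KK|Kk|kk
K/I-2 un ·: KK|Kk
K/II-1 un I-1×I-2: KK|Kk
K/II-2 un ·: KK|Kk
K/II-3 un I-1×I-2: KK|Kk
K/II-4 un I-1×I-2: KK|Kk
K/III-1 ? II-2×II-1: KK|Kk|kk
K/III-2 un II-2×II-1: KK|Kk
⇒ K over [I-1,I-2,II-1,II-2,II-3,II-4,III-1,III-2]: 205 consistent
L/I-1 ? ·: Ll|ll
L/I-2 un ·: Ll
L/II-1 un I-1×I-2: LL|Ll
L/II-2 aff ·: ll
L/II-3 aff I-1×I-2: ll
L/II-4 ? I-1×I-2: LL|Ll|ll
L/III-1 un II-2×II-1: Ll
L/III-2 un II-2×II-1: Ll
⇒ L over [I-1,I-2,II-1,II-2,II-3,II-4,III-1,III-2]: 8 consistent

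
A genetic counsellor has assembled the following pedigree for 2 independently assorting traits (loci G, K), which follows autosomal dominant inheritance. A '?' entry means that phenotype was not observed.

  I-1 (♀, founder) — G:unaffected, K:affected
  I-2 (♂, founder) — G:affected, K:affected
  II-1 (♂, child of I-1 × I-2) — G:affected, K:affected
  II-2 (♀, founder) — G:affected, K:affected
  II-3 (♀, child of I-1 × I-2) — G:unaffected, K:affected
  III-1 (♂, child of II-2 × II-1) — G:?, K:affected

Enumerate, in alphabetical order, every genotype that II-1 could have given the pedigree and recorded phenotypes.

II-1 ∈ {Gg KK, Gg Kk}

G/I-1 un ·: gg
G/I-2 aff ·: Gg
G/II-1 aff I-1×I-2: Gg
G/II-2 aff ·: Gg|GG
G/II-3 un I-1×I-2: gg
G/III-1 ? II-2×II-1: gg|Gg|GG
⇒ G over [I-1,I-2,II-1,II-2,II-3,III-1]: 5 consistent
K/I-1 aff ·: Kk|KK
K/I-2 aff ·: Kk|KK
K/II-1 aff I-1×I-2: Kk|KK
K/II-2 aff ·: Kk|KK
K/II-3 aff I-1×I-2: Kk|KK
K/III-1 aff II-2×II-1: Kk|KK
⇒ K over [I-1,I-2,II-1,II-2,II-3,III-1]: 45 consistent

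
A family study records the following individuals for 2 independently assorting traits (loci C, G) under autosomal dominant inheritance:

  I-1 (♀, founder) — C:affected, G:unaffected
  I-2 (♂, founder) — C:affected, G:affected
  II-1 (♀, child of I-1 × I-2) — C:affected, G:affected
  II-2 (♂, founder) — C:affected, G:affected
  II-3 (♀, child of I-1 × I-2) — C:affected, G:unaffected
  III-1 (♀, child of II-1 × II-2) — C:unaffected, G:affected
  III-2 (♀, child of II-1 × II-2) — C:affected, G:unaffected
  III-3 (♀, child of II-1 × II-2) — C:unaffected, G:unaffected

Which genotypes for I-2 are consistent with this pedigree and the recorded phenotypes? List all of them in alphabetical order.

C/I-1 aff ·: Cc|CC
C/I-2 aff ·: Cc|CC
C/II-1 aff I-1×I-2: Cc
C/II-2 aff ·: Cc
C/II-3 aff I-1×I-2: Cc|CC
C/III-1 un II-1×II-2: cc
C/III-2 aff II-1×II-2: Cc|CC
C/III-3 un II-1×II-2: cc
⇒ C over [I-1,I-2,II-1,II-2,II-3,III-1,III-2,III-3]: 12 consistent
G/I-1 un ·: gg
G/I-2 aff ·: Gg
G/II-1 aff I-1×I-2: Gg
G/II-2 aff ·: Gg
G/II-3 un I-1×I-2: gg
G/III-1 aff II-1×II-2: Gg|GG
G/III-2 un II-1×II-2: gg
G/III-3 un II-1×II-2: gg
⇒ G over [I-1,I-2,II-1,II-2,II-3,III-1,III-2,III-3]: 2 consistent

I-2 ∈ {CC Gg, Cc Gg}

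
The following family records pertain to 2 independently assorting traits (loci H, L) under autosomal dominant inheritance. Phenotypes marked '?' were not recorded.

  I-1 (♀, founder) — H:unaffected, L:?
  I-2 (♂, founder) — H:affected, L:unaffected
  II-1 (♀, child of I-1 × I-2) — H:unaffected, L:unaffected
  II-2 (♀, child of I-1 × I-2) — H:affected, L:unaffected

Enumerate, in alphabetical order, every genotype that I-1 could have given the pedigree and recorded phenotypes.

I-1 ∈ {hh Ll, hh ll}

H/I-1 un ·: hh
H/I-2 aff ·: Hh
H/II-1 un I-1×I-2: hh
H/II-2 aff I-1×I-2: Hh
⇒ H over [I-1,I-2,II-1,II-2]: 1 consistent
L/I-1 ? ·: ll|Ll
L/I-2 un ·: ll
L/II-1 un I-1×I-2: ll
L/II-2 un I-1×I-2: ll
⇒ L over [I-1,I-2,II-1,II-2]: 2 consistent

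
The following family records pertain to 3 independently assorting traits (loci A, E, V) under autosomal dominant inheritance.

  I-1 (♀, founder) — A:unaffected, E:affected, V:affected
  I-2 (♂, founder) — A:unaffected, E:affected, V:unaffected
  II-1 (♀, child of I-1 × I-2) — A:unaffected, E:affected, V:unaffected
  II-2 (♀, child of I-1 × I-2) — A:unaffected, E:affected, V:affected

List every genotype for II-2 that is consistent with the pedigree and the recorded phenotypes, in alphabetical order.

A/I-1 un ·: aa
A/I-2 un ·: aa
A/II-1 un I-1×I-2: aa
A/II-2 un I-1×I-2: aa
⇒ A over [I-1,I-2,II-1,II-2]: 1 consistent
E/I-1 aff ·: Ee|EE
E/I-2 aff ·: Ee|EE
E/II-1 aff I-1×I-2: Ee|EE
E/II-2 aff I-1×I-2: Ee|EE
⇒ E over [I-1,I-2,II-1,II-2]: 13 consistent
V/I-1 aff ·: Vv
V/I-2 un ·: vv
V/II-1 un I-1×I-2: vv
V/II-2 aff I-1×I-2: Vv
⇒ V over [I-1,I-2,II-1,II-2]: 1 consistent

II-2 ∈ {aa EE Vv, aa Ee Vv}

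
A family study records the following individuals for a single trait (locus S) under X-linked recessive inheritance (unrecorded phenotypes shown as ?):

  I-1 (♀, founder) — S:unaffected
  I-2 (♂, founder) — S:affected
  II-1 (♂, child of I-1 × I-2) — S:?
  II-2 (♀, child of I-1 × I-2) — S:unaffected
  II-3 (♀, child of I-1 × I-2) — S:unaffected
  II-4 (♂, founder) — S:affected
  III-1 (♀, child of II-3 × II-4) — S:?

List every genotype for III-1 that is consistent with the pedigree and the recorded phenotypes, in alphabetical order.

S/I-1 un ·: X^SX^S|X^SX^s
S/I-2 aff ·: X^sY
S/II-1 ? I-1×I-2: X^SY|X^sY
S/II-2 un I-1×I-2: X^SX^s
S/II-3 un I-1×I-2: X^SX^s
S/II-4 aff ·: X^sY
S/III-1 ? II-3×II-4: X^SX^s|X^sX^s
⇒ S over [I-1,I-2,II-1,II-2,II-3,II-4,III-1]: 6 consistent

III-1 ∈ {X^SX^s, X^sX^s}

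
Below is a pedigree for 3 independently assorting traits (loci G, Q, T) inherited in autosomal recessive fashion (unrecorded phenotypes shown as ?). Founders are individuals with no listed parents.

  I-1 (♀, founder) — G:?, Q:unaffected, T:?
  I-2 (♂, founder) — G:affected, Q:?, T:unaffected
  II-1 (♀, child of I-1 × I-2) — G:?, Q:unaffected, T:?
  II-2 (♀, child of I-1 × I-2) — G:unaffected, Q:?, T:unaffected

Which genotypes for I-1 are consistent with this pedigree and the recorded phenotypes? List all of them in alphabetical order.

I-1 ∈ {GG QQ TT, GG QQ Tt, GG QQ tt, GG Qq TT, GG Qq Tt, GG Qq tt, Gg QQ TT, Gg QQ Tt, Gg QQ tt, Gg Qq TT, Gg Qq Tt, Gg Qq tt}

G/I-1 ? ·: GG|Gg
G/I-2 aff ·: gg
G/II-1 ? I-1×I-2: Gg|gg
G/II-2 un I-1×I-2: Gg
⇒ G over [I-1,I-2,II-1,II-2]: 3 consistent
Q/I-1 un ·: QQ|Qq
Q/I-2 ? ·: QQ|Qq|qq
Q/II-1 un I-1×I-2: QQ|Qq
Q/II-2 ? I-1×I-2: QQ|Qq|qq
⇒ Q over [I-1,I-2,II-1,II-2]: 18 consistent
T/I-1 ? ·: TT|Tt|tt
T/I-2 un ·: TT|Tt
T/II-1 ? I-1×I-2: TT|Tt|tt
T/II-2 un I-1×I-2: TT|Tt
⇒ T over [I-1,I-2,II-1,II-2]: 18 consistent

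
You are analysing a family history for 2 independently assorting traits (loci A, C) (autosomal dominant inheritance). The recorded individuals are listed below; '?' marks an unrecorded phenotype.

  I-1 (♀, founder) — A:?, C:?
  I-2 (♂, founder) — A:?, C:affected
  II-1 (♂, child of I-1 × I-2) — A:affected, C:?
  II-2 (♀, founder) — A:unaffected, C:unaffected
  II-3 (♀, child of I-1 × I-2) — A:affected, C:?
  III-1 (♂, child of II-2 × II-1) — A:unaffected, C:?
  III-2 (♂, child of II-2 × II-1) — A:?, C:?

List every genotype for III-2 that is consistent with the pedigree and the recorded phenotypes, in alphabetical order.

A/I-1 ? ·: aa|Aa|AA
A/I-2 ? ·: aa|Aa|AA
A/II-1 aff I-1×I-2: Aa
A/II-2 un ·: aa
A/II-3 aff I-1×I-2: Aa|AA
A/III-1 un II-2×II-1: aa
A/III-2 ? II-2×II-1: aa|Aa
⇒ A over [I-1,I-2,II-1,II-2,II-3,III-1,III-2]: 20 consistent
C/I-1 ? ·: cc|Cc|CC
C/I-2 aff ·: Cc|CC
C/II-1 ? I-1×I-2: cc|Cc|CC
C/II-2 un ·: cc
C/II-3 ? I-1×I-2: cc|Cc|CC
C/III-1 ? II-2×II-1: cc|Cc
C/III-2 ? II-2×II-1: cc|Cc
⇒ C over [I-1,I-2,II-1,II-2,II-3,III-1,III-2]: 53 consistent

III-2 ∈ {Aa Cc, Aa cc, aa Cc, aa cc}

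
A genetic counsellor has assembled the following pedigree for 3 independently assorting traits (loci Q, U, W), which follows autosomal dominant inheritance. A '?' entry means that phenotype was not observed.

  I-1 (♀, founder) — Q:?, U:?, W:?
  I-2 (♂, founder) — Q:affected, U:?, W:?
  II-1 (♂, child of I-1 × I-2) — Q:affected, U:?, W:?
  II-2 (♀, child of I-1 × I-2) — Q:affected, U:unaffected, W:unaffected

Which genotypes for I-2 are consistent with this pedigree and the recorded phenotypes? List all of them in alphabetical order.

Q/I-1 ? ·: qq|Qq|QQ
Q/I-2 aff ·: Qq|QQ
Q/II-1 aff I-1×I-2: Qq|QQ
Q/II-2 aff I-1×I-2: Qq|QQ
⇒ Q over [I-1,I-2,II-1,II-2]: 15 consistent
U/I-1 ? ·: uu|Uu
U/I-2 ? ·: uu|Uu
U/II-1 ? I-1×I-2: uu|Uu|UU
U/II-2 un I-1×I-2: uu
⇒ U over [I-1,I-2,II-1,II-2]: 8 consistent
W/I-1 ? ·: ww|Ww
W/I-2 ? ·: ww|Ww
W/II-1 ? I-1×I-2: ww|Ww|WW
W/II-2 un I-1×I-2: ww
⇒ W over [I-1,I-2,II-1,II-2]: 8 consistent

I-2 ∈ {QQ Uu Ww, QQ Uu ww, QQ uu Ww, QQ uu ww, Qq Uu Ww, Qq Uu ww, Qq uu Ww, Qq uu ww}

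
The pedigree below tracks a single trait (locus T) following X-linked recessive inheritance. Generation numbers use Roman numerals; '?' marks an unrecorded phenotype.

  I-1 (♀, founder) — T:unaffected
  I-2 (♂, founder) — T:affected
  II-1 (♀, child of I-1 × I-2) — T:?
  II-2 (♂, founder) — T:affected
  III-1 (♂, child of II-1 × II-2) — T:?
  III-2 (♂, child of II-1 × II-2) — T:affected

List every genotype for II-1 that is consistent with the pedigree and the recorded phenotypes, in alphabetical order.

II-1 ∈ {X^TX^t, X^tX^t}

T/I-1 un ·: X^TX^T|X^TX^t
T/I-2 aff ·: X^tY
T/II-1 ? I-1×I-2: X^TX^t|X^tX^t
T/II-2 aff ·: X^tY
T/III-1 ? II-1×II-2: X^TY|X^tY
T/III-2 aff II-1×II-2: X^tY
⇒ T over [I-1,I-2,II-1,II-2,III-1,III-2]: 5 consistent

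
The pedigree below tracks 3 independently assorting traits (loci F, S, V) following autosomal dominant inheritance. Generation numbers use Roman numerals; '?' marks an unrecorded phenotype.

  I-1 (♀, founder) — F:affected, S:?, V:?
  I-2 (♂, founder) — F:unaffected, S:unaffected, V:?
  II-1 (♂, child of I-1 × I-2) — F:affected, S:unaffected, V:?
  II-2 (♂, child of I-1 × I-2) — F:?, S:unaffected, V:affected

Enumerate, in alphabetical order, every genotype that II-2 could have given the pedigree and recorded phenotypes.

F/I-1 aff ·: Ff|FF
F/I-2 un ·: ff
F/II-1 aff I-1×I-2: Ff
F/II-2 ? I-1×I-2: ff|Ff
⇒ F over [I-1,I-2,II-1,II-2]: 3 consistent
S/I-1 ? ·: ss|Ss
S/I-2 un ·: ss
S/II-1 un I-1×I-2: ss
S/II-2 un I-1×I-2: ss
⇒ S over [I-1,I-2,II-1,II-2]: 2 consistent
V/I-1 ? ·: vv|Vv|VV
V/I-2 ? ·: vv|Vv|VV
V/II-1 ? I-1×I-2: vv|Vv|VV
V/II-2 aff I-1×I-2: Vv|VV
⇒ V over [I-1,I-2,II-1,II-2]: 21 consistent

II-2 ∈ {Ff ss VV, Ff ss Vv, ff ss VV, ff ss Vv}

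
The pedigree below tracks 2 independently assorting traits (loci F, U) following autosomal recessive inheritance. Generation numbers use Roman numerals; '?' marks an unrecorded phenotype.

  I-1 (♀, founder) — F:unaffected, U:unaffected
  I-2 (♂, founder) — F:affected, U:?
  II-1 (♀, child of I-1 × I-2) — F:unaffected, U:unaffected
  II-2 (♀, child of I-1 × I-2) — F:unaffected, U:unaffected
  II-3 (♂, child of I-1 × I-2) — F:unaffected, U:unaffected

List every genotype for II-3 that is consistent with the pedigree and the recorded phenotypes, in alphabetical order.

II-3 ∈ {Ff UU, Ff Uu}

F/I-1 un ·: FF|Ff
F/I-2 aff ·: ff
F/II-1 un I-1×I-2: Ff
F/II-2 un I-1×I-2: Ff
F/II-3 un I-1×I-2: Ff
⇒ F over [I-1,I-2,II-1,II-2,II-3]: 2 consistent
U/I-1 un ·: UU|Uu
U/I-2 ? ·: UU|Uu|uu
U/II-1 un I-1×I-2: UU|Uu
U/II-2 un I-1×I-2: UU|Uu
U/II-3 un I-1×I-2: UU|Uu
⇒ U over [I-1,I-2,II-1,II-2,II-3]: 27 consistent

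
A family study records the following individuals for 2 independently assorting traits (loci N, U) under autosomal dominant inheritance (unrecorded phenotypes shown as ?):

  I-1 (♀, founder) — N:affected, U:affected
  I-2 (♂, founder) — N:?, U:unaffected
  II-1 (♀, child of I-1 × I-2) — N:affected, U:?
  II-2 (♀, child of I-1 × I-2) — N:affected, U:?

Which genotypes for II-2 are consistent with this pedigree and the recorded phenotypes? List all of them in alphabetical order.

N/I-1 aff ·: Nn|NN
N/I-2 ? ·: nn|Nn|NN
N/II-1 aff I-1×I-2: Nn|NN
N/II-2 aff I-1×I-2: Nn|NN
⇒ N over [I-1,I-2,II-1,II-2]: 15 consistent
U/I-1 aff ·: Uu|UU
U/I-2 un ·: uu
U/II-1 ? I-1×I-2: uu|Uu
U/II-2 ? I-1×I-2: uu|Uu
⇒ U over [I-1,I-2,II-1,II-2]: 5 consistent

II-2 ∈ {NN Uu, NN uu, Nn Uu, Nn uu}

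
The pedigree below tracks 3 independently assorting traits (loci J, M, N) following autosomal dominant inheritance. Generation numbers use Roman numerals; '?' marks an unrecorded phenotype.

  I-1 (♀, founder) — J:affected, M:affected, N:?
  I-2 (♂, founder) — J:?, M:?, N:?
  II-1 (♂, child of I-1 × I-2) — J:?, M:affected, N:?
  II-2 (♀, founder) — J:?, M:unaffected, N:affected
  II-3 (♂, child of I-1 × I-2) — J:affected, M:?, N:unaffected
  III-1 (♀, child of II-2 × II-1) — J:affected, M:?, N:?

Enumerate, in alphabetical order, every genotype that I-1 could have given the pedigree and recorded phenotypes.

J/I-1 aff ·: Jj|JJ
J/I-2 ? ·: jj|Jj|JJ
J/II-1 ? I-1×I-2: jj|Jj|JJ
J/II-2 ? ·: jj|Jj|JJ
J/II-3 aff I-1×I-2: Jj|JJ
J/III-1 aff II-2×II-1: Jj|JJ
⇒ J over [I-1,I-2,II-1,II-2,II-3,III-1]: 74 consistent
M/I-1 aff ·: Mm|MM
M/I-2 ? ·: mm|Mm|MM
M/II-1 aff I-1×I-2: Mm|MM
M/II-2 un ·: mm
M/II-3 ? I-1×I-2: mm|Mm|MM
M/III-1 ? II-2×II-1: mm|Mm
⇒ M over [I-1,I-2,II-1,II-2,II-3,III-1]: 28 consistent
N/I-1 ? ·: nn|Nn
N/I-2 ? ·: nn|Nn
N/II-1 ? I-1×I-2: nn|Nn|NN
N/II-2 aff ·: Nn|NN
N/II-3 un I-1×I-2: nn
N/III-1 ? II-2×II-1: nn|Nn|NN
⇒ N over [I-1,I-2,II-1,II-2,II-3,III-1]: 30 consistent

I-1 ∈ {JJ MM Nn, JJ MM nn, JJ Mm Nn, JJ Mm nn, Jj MM Nn, Jj MM nn, Jj Mm Nn, Jj Mm nn}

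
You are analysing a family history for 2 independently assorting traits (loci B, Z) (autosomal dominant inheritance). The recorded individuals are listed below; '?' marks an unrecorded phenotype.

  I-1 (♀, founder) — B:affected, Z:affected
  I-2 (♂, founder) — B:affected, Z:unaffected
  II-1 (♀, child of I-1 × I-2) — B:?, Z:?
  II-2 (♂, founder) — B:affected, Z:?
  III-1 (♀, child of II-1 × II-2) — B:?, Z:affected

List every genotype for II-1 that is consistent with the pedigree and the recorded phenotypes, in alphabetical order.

B/I-1 aff ·: Bb|BB
B/I-2 aff ·: Bb|BB
B/II-1 ? I-1×I-2: bb|Bb|BB
B/II-2 aff ·: Bb|BB
B/III-1 ? II-1×II-2: bb|Bb|BB
⇒ B over [I-1,I-2,II-1,II-2,III-1]: 30 consistent
Z/I-1 aff ·: Zz|ZZ
Z/I-2 un ·: zz
Z/II-1 ? I-1×I-2: zz|Zz
Z/II-2 ? ·: zz|Zz|ZZ
Z/III-1 aff II-1×II-2: Zz|ZZ
⇒ Z over [I-1,I-2,II-1,II-2,III-1]: 12 consistent

II-1 ∈ {BB Zz, BB zz, Bb Zz, Bb zz, bb Zz, bb zz}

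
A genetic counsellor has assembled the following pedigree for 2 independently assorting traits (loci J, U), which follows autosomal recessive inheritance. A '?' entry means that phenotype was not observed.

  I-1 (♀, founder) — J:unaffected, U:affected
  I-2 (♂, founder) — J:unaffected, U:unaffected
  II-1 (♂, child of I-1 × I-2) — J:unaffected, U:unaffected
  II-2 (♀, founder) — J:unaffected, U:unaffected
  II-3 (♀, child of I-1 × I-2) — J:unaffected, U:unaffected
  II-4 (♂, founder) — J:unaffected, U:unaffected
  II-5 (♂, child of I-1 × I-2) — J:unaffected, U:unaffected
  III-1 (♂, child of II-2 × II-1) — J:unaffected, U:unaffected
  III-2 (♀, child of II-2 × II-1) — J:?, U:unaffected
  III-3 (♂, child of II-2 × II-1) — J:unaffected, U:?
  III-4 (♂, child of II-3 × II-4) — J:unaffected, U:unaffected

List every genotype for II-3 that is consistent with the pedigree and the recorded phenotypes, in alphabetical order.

J/I-1 un ·: JJ|Jj
J/I-2 un ·: JJ|Jj
J/II-1 un I-1×I-2: JJ|Jj
J/II-2 un ·: JJ|Jj
J/II-3 un I-1×I-2: JJ|Jj
J/II-4 un ·: JJ|Jj
J/II-5 un I-1×I-2: JJ|Jj
J/III-1 un II-2×II-1: JJ|Jj
J/III-2 ? II-2×II-1: JJ|Jj|jj
J/III-3 un II-2×II-1: JJ|Jj
J/III-4 un II-3×II-4: JJ|Jj
⇒ J over [I-1,I-2,II-1,II-2,II-3,II-4,II-5,III-1,III-2,III-3,III-4]: 1245 consistent
U/I-1 aff ·: uu
U/I-2 un ·: UU|Uu
U/II-1 un I-1×I-2: Uu
U/II-2 un ·: UU|Uu
U/II-3 un I-1×I-2: Uu
U/II-4 un ·: UU|Uu
U/II-5 un I-1×I-2: Uu
U/III-1 un II-2×II-1: UU|Uu
U/III-2 un II-2×II-1: UU|Uu
U/III-3 ? II-2×II-1: UU|Uu|uu
U/III-4 un II-3×II-4: UU|Uu
⇒ U over [I-1,I-2,II-1,II-2,II-3,II-4,II-5,III-1,III-2,III-3,III-4]: 160 consistent

II-3 ∈ {JJ Uu, Jj Uu}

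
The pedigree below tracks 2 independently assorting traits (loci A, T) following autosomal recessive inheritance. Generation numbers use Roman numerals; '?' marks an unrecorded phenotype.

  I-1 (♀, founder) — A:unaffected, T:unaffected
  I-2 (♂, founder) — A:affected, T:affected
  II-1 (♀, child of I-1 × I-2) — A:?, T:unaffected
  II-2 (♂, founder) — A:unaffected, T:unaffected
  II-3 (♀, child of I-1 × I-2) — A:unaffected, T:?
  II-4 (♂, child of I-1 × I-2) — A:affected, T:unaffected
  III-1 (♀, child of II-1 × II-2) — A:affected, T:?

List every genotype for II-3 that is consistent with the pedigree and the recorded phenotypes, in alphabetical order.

A/I-1 un ·: Aa
A/I-2 aff ·: aa
A/II-1 ? I-1×I-2: Aa|aa
A/II-2 un ·: Aa
A/II-3 un I-1×I-2: Aa
A/II-4 aff I-1×I-2: aa
A/III-1 aff II-1×II-2: aa
⇒ A over [I-1,I-2,II-1,II-2,II-3,II-4,III-1]: 2 consistent
T/I-1 un ·: TT|Tt
T/I-2 aff ·: tt
T/II-1 un I-1×I-2: Tt
T/II-2 un ·: TT|Tt
T/II-3 ? I-1×I-2: Tt|tt
T/II-4 un I-1×I-2: Tt
T/III-1 ? II-1×II-2: TT|Tt|tt
⇒ T over [I-1,I-2,II-1,II-2,II-3,II-4,III-1]: 15 consistent

II-3 ∈ {Aa Tt, Aa tt}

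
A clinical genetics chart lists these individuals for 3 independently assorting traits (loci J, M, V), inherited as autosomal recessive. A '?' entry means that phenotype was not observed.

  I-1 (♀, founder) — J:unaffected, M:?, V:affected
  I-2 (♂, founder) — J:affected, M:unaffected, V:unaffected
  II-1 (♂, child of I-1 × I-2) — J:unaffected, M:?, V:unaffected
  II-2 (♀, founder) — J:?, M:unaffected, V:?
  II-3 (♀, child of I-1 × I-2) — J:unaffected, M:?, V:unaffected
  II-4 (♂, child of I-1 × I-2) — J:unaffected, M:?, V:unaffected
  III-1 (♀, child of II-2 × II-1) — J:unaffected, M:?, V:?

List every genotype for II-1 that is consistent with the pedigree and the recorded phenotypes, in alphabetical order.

II-1 ∈ {Jj MM Vv, Jj Mm Vv, Jj mm Vv}

J/I-1 un ·: JJ|Jj
J/I-2 aff ·: jj
J/II-1 un I-1×I-2: Jj
J/II-2 ? ·: JJ|Jj|jj
J/II-3 un I-1×I-2: Jj
J/II-4 un I-1×I-2: Jj
J/III-1 un II-2×II-1: JJ|Jj
⇒ J over [I-1,I-2,II-1,II-2,II-3,II-4,III-1]: 10 consistent
M/I-1 ? ·: MM|Mm|mm
M/I-2 un ·: MM|Mm
M/II-1 ? I-1×I-2: MM|Mm|mm
M/II-2 un ·: MM|Mm
M/II-3 ? I-1×I-2: MM|Mm|mm
M/II-4 ? I-1×I-2: MM|Mm|mm
M/III-1 ? II-2×II-1: MM|Mm|mm
⇒ M over [I-1,I-2,II-1,II-2,II-3,II-4,III-1]: 203 consistent
V/I-1 aff ·: vv
V/I-2 un ·: VV|Vv
V/II-1 un I-1×I-2: Vv
V/II-2 ? ·: VV|Vv|vv
V/II-3 un I-1×I-2: Vv
V/II-4 un I-1×I-2: Vv
V/III-1 ? II-2×II-1: VV|Vv|vv
⇒ V over [I-1,I-2,II-1,II-2,II-3,II-4,III-1]: 14 consistent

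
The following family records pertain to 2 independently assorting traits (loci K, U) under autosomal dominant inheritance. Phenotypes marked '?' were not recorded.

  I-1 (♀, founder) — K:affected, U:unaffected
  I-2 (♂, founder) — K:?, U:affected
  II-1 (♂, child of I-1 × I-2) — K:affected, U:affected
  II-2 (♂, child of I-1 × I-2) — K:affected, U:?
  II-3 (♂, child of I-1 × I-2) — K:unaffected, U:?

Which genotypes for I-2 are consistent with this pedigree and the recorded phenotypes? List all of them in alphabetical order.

K/I-1 aff ·: Kk
K/I-2 ? ·: kk|Kk
K/II-1 aff I-1×I-2: Kk|KK
K/II-2 aff I-1×I-2: Kk|KK
K/II-3 un I-1×I-2: kk
⇒ K over [I-1,I-2,II-1,II-2,II-3]: 5 consistent
U/I-1 un ·: uu
U/I-2 aff ·: Uu|UU
U/II-1 aff I-1×I-2: Uu
U/II-2 ? I-1×I-2: uu|Uu
U/II-3 ? I-1×I-2: uu|Uu
⇒ U over [I-1,I-2,II-1,II-2,II-3]: 5 consistent

I-2 ∈ {Kk UU, Kk Uu, kk UU, kk Uu}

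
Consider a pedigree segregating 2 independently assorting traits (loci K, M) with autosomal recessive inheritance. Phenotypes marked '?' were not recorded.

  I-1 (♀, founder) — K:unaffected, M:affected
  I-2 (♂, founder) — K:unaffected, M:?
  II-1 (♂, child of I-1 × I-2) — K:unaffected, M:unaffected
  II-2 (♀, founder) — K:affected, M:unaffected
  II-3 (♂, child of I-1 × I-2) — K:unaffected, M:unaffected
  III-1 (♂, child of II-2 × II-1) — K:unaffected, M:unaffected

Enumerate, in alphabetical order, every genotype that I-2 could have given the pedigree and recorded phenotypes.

K/I-1 un ·: KK|Kk
K/I-2 un ·: KK|Kk
K/II-1 un I-1×I-2: KK|Kk
K/II-2 aff ·: kk
K/II-3 un I-1×I-2: KK|Kk
K/III-1 un II-2×II-1: Kk
⇒ K over [I-1,I-2,II-1,II-2,II-3,III-1]: 13 consistent
M/I-1 aff ·: mm
M/I-2 ? ·: MM|Mm
M/II-1 un I-1×I-2: Mm
M/II-2 un ·: MM|Mm
M/II-3 un I-1×I-2: Mm
M/III-1 un II-2×II-1: MM|Mm
⇒ M over [I-1,I-2,II-1,II-2,II-3,III-1]: 8 consistent

I-2 ∈ {KK MM, KK Mm, Kk MM, Kk Mm}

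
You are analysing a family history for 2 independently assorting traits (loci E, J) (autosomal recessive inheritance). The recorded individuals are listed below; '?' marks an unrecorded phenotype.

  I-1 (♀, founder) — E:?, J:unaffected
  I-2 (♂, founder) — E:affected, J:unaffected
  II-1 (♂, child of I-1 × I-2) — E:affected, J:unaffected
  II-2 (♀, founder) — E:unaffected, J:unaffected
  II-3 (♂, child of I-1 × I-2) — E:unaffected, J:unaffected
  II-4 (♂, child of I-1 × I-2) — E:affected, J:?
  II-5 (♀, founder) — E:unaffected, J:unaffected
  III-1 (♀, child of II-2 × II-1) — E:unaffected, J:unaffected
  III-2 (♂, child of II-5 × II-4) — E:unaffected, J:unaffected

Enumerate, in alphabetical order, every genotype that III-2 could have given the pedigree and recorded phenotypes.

E/I-1 ? ·: Ee
E/I-2 aff ·: ee
E/II-1 aff I-1×I-2: ee
E/II-2 un ·: EE|Ee
E/II-3 un I-1×I-2: Ee
E/II-4 aff I-1×I-2: ee
E/II-5 un ·: EE|Ee
E/III-1 un II-2×II-1: Ee
E/III-2 un II-5×II-4: Ee
⇒ E over [I-1,I-2,II-1,II-2,II-3,II-4,II-5,III-1,III-2]: 4 consistent
J/I-1 un ·: JJ|Jj
J/I-2 un ·: JJ|Jj
J/II-1 un I-1×I-2: JJ|Jj
J/II-2 un ·: JJ|Jj
J/II-3 un I-1×I-2: JJ|Jj
J/II-4 ? I-1×I-2: JJ|Jj|jj
J/II-5 un ·: JJ|Jj
J/III-1 un II-2×II-1: JJ|Jj
J/III-2 un II-5×II-4: JJ|Jj
⇒ J over [I-1,I-2,II-1,II-2,II-3,II-4,II-5,III-1,III-2]: 331 consistent

III-2 ∈ {Ee JJ, Ee Jj}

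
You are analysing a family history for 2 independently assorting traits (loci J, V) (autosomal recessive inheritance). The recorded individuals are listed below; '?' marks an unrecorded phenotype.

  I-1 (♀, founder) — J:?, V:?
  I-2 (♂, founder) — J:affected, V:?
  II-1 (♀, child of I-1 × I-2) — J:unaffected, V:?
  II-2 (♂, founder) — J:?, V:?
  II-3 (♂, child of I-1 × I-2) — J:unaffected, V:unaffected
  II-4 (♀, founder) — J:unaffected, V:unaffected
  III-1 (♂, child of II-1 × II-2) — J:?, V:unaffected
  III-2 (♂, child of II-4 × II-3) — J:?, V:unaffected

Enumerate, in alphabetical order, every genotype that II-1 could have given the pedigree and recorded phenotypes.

II-1 ∈ {Jj VV, Jj Vv, Jj vv}

J/I-1 ? ·: JJ|Jj
J/I-2 aff ·: jj
J/II-1 un I-1×I-2: Jj
J/II-2 ? ·: JJ|Jj|jj
J/II-3 un I-1×I-2: Jj
J/II-4 un ·: JJ|Jj
J/III-1 ? II-1×II-2: JJ|Jj|jj
J/III-2 ? II-4×II-3: JJ|Jj|jj
⇒ J over [I-1,I-2,II-1,II-2,II-3,II-4,III-1,III-2]: 70 consistent
V/I-1 ? ·: VV|Vv|vv
V/I-2 ? ·: VV|Vv|vv
V/II-1 ? I-1×I-2: VV|Vv|vv
V/II-2 ? ·: VV|Vv|vv
V/II-3 un I-1×I-2: VV|Vv
V/II-4 un ·: VV|Vv
V/III-1 un II-1×II-2: VV|Vv
V/III-2 un II-4×II-3: VV|Vv
⇒ V over [I-1,I-2,II-1,II-2,II-3,II-4,III-1,III-2]: 311 consistent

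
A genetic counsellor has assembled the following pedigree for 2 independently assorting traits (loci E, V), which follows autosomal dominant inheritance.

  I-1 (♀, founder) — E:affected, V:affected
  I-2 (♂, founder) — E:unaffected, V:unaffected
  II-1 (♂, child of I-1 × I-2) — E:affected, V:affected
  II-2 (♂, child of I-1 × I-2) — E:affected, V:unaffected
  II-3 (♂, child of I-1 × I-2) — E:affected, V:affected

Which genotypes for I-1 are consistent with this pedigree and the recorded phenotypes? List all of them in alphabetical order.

E/I-1 aff ·: Ee|EE
E/I-2 un ·: ee
E/II-1 aff I-1×I-2: Ee
E/II-2 aff I-1×I-2: Ee
E/II-3 aff I-1×I-2: Ee
⇒ E over [I-1,I-2,II-1,II-2,II-3]: 2 consistent
V/I-1 aff ·: Vv
V/I-2 un ·: vv
V/II-1 aff I-1×I-2: Vv
V/II-2 un I-1×I-2: vv
V/II-3 aff I-1×I-2: Vv
⇒ V over [I-1,I-2,II-1,II-2,II-3]: 1 consistent

I-1 ∈ {EE Vv, Ee Vv}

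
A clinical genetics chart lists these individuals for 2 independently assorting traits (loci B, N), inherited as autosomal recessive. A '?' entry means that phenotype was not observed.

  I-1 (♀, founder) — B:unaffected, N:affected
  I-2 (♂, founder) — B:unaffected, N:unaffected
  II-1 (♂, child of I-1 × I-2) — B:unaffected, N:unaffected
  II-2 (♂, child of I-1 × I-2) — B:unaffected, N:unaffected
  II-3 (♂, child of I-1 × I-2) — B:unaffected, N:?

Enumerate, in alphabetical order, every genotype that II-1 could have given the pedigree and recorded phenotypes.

B/I-1 un ·: BB|Bb
B/I-2 un ·: BB|Bb
B/II-1 un I-1×I-2: BB|Bb
B/II-2 un I-1×I-2: BB|Bb
B/II-3 un I-1×I-2: BB|Bb
⇒ B over [I-1,I-2,II-1,II-2,II-3]: 25 consistent
N/I-1 aff ·: nn
N/I-2 un ·: NN|Nn
N/II-1 un I-1×I-2: Nn
N/II-2 un I-1×I-2: Nn
N/II-3 ? I-1×I-2: Nn|nn
⇒ N over [I-1,I-2,II-1,II-2,II-3]: 3 consistent

II-1 ∈ {BB Nn, Bb Nn}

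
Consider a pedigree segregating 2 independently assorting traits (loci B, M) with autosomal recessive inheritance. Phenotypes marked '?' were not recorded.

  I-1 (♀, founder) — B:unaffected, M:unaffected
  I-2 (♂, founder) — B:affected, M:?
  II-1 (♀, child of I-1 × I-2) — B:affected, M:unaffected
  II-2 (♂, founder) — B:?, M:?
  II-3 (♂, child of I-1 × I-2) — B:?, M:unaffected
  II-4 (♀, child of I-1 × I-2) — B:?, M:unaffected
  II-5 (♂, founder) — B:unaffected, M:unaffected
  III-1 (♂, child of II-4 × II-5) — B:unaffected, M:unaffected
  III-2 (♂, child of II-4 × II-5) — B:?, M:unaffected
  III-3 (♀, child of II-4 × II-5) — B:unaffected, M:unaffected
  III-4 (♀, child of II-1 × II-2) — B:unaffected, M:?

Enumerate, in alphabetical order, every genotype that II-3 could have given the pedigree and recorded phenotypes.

B/I-1 un ·: Bb
B/I-2 aff ·: bb
B/II-1 aff I-1×I-2: bb
B/II-2 ? ·: BB|Bb
B/II-3 ? I-1×I-2: Bb|bb
B/II-4 ? I-1×I-2: Bb|bb
B/II-5 un ·: BB|Bb
B/III-1 un II-4×II-5: BB|Bb
B/III-2 ? II-4×II-5: BB|Bb|bb
B/III-3 un II-4×II-5: BB|Bb
B/III-4 un II-1×II-2: Bb
⇒ B over [I-1,I-2,II-1,II-2,II-3,II-4,II-5,III-1,III-2,III-3,III-4]: 92 consistent
M/I-1 un ·: MM|Mm
M/I-2 ? ·: MM|Mm|mm
M/II-1 un I-1×I-2: MM|Mm
M/II-2 ? ·: MM|Mm|mm
M/II-3 un I-1×I-2: MM|Mm
M/II-4 un I-1×I-2: MM|Mm
M/II-5 un ·: MM|Mm
M/III-1 un II-4×II-5: MM|Mm
M/III-2 un II-4×II-5: MM|Mm
M/III-3 un II-4×II-5: MM|Mm
M/III-4 ? II-1×II-2: MM|Mm|mm
⇒ M over [I-1,I-2,II-1,II-2,II-3,II-4,II-5,III-1,III-2,III-3,III-4]: 1910 consistent

II-3 ∈ {Bb MM, Bb Mm, bb MM, bb Mm}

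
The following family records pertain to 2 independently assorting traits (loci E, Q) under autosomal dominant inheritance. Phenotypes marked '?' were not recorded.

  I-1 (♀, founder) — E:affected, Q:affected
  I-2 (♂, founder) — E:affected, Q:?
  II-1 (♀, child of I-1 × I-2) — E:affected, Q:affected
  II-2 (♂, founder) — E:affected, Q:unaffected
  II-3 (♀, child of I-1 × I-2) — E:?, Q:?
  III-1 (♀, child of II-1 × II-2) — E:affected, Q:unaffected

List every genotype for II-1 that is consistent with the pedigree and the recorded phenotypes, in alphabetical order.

II-1 ∈ {EE Qq, Ee Qq}

E/I-1 aff ·: Ee|EE
E/I-2 aff ·: Ee|EE
E/II-1 aff I-1×I-2: Ee|EE
E/II-2 aff ·: Ee|EE
E/II-3 ? I-1×I-2: ee|Ee|EE
E/III-1 aff II-1×II-2: Ee|EE
⇒ E over [I-1,I-2,II-1,II-2,II-3,III-1]: 52 consistent
Q/I-1 aff ·: Qq|QQ
Q/I-2 ? ·: qq|Qq|QQ
Q/II-1 aff I-1×I-2: Qq
Q/II-2 un ·: qq
Q/II-3 ? I-1×I-2: qq|Qq|QQ
Q/III-1 un II-1×II-2: qq
⇒ Q over [I-1,I-2,II-1,II-2,II-3,III-1]: 10 consistent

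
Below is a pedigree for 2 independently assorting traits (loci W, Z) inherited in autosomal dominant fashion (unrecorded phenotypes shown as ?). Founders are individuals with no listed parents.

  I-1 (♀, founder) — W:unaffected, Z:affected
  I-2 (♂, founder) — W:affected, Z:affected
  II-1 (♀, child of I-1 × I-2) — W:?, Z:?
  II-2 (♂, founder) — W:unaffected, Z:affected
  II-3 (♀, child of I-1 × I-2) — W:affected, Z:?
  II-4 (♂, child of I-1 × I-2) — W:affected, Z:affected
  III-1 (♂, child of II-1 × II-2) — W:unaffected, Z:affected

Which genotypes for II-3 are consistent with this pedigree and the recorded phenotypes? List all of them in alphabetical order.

II-3 ∈ {Ww ZZ, Ww Zz, Ww zz}

W/I-1 un ·: ww
W/I-2 aff ·: Ww|WW
W/II-1 ? I-1×I-2: ww|Ww
W/II-2 un ·: ww
W/II-3 aff I-1×I-2: Ww
W/II-4 aff I-1×I-2: Ww
W/III-1 un II-1×II-2: ww
⇒ W over [I-1,I-2,II-1,II-2,II-3,II-4,III-1]: 3 consistent
Z/I-1 aff ·: Zz|ZZ
Z/I-2 aff ·: Zz|ZZ
Z/II-1 ? I-1×I-2: zz|Zz|ZZ
Z/II-2 aff ·: Zz|ZZ
Z/II-3 ? I-1×I-2: zz|Zz|ZZ
Z/II-4 aff I-1×I-2: Zz|ZZ
Z/III-1 aff II-1×II-2: Zz|ZZ
⇒ Z over [I-1,I-2,II-1,II-2,II-3,II-4,III-1]: 113 consistent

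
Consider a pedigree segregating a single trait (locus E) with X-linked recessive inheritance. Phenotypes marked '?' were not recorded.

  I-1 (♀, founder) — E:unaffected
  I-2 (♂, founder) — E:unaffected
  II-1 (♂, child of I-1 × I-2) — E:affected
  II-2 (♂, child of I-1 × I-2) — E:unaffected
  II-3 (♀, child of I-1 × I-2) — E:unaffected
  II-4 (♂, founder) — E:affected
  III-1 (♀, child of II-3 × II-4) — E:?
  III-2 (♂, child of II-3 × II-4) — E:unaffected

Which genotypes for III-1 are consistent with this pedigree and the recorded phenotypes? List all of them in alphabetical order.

III-1 ∈ {X^EX^e, X^eX^e}

E/I-1 un ·: X^EX^e
E/I-2 un ·: X^EY
E/II-1 aff I-1×I-2: X^eY
E/II-2 un I-1×I-2: X^EY
E/II-3 un I-1×I-2: X^EX^E|X^EX^e
E/II-4 aff ·: X^eY
E/III-1 ? II-3×II-4: X^EX^e|X^eX^e
E/III-2 un II-3×II-4: X^EY
⇒ E over [I-1,I-2,II-1,II-2,II-3,II-4,III-1,III-2]: 3 consistent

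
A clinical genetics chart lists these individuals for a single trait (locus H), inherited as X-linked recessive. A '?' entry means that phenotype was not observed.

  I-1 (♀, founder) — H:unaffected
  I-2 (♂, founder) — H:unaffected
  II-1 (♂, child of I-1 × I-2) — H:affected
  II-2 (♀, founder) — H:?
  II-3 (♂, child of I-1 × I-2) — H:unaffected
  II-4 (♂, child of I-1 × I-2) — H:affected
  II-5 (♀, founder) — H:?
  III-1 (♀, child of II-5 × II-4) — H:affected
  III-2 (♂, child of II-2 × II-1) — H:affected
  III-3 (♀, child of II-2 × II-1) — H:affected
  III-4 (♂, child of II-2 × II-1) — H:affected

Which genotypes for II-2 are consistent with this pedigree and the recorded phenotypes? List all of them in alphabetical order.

H/I-1 un ·: X^HX^h
H/I-2 un ·: X^HY
H/II-1 aff I-1×I-2: X^hY
H/II-2 ? ·: X^HX^h|X^hX^h
H/II-3 un I-1×I-2: X^HY
H/II-4 aff I-1×I-2: X^hY
H/II-5 ? ·: X^HX^h|X^hX^h
H/III-1 aff II-5×II-4: X^hX^h
H/III-2 aff II-2×II-1: X^hY
H/III-3 aff II-2×II-1: X^hX^h
H/III-4 aff II-2×II-1: X^hY
⇒ H over [I-1,I-2,II-1,II-2,II-3,II-4,II-5,III-1,III-2,III-3,III-4]: 4 consistent

II-2 ∈ {X^HX^h, X^hX^h}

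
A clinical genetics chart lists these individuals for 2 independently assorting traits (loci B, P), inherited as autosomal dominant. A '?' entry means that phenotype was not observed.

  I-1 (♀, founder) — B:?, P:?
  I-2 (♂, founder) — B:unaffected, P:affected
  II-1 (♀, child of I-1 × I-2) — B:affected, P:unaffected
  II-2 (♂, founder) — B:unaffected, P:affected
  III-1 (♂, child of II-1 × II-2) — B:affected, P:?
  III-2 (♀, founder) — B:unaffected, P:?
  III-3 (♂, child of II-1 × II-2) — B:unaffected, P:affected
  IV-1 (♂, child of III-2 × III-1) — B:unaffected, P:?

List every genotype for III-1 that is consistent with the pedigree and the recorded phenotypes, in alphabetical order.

III-1 ∈ {Bb Pp, Bb pp}

B/I-1 ? ·: Bb|BB
B/I-2 un ·: bb
B/II-1 aff I-1×I-2: Bb
B/II-2 un ·: bb
B/III-1 aff II-1×II-2: Bb
B/III-2 un ·: bb
B/III-3 un II-1×II-2: bb
B/IV-1 un III-2×III-1: bb
⇒ B over [I-1,I-2,II-1,II-2,III-1,III-2,III-3,IV-1]: 2 consistent
P/I-1 ? ·: pp|Pp
P/I-2 aff ·: Pp
P/II-1 un I-1×I-2: pp
P/II-2 aff ·: Pp|PP
P/III-1 ? II-1×II-2: pp|Pp
P/III-2 ? ·: pp|Pp|PP
P/III-3 aff II-1×II-2: Pp
P/IV-1 ? III-2×III-1: pp|Pp|PP
⇒ P over [I-1,I-2,II-1,II-2,III-1,III-2,III-3,IV-1]: 36 consistent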